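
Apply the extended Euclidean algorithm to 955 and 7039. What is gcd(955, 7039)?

Repeated division:
7039 = 7×955 + 354
955 = 2×354 + 247
354 = 1×247 + 107
247 = 2×107 + 33
107 = 3×33 + 8
33 = 4×8 + 1
8 = 8×1 + 0
gcd(955, 7039) = 1.
Working backward:
1 = 33 − 4·8
1 = −4·107 + 13·33
1 = 13·247 − 30·107
1 = −30·354 + 43·247
1 = 43·955 − 116·354
1 = −116·7039 + 855·955
So 1 = (-116)·7039 + (855)·955.

1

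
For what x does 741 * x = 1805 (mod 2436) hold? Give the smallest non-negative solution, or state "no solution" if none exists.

gcd(741, 2436):
2436 = 3·741 + 213
741 = 3·213 + 102
213 = 2·102 + 9
102 = 11·9 + 3
9 = 3·3 + 0
gcd = 3, but 3 ∤ 1805, so the congruence has no solution.

no solution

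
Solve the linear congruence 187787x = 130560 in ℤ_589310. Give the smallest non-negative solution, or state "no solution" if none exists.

First find gcd(187787, 589310):
589310 = 3·187787 + 25949
187787 = 7·25949 + 6144
25949 = 4·6144 + 1373
6144 = 4·1373 + 652
1373 = 2·652 + 69
652 = 9·69 + 31
69 = 2·31 + 7
31 = 4·7 + 3
7 = 2·3 + 1
3 = 3·1 + 0
gcd = 1, so a unique solution mod 589310 exists.
Back-substitute for the Bézout coefficients:
1 = 7 − 2·3
1 = −2·31 + 9·7
1 = 9·69 − 20·31
1 = −20·652 + 189·69
1 = 189·1373 − 398·652
1 = −398·6144 + 1781·1373
1 = 1781·25949 − 7522·6144
1 = −7522·187787 + 54435·25949
1 = 54435·589310 − 170827·187787
So 187787·(-170827) ≡ 1 (mod 589310), giving 187787⁻¹ ≡ 418483.
x ≡ 187787⁻¹·130560 ≡ 418483·130560 ≡ 442450 (mod 589310).

442450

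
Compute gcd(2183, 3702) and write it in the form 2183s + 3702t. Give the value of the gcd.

1

Euclidean algorithm:
3702 = 1*2183 + 1519
2183 = 1*1519 + 664
1519 = 2*664 + 191
664 = 3*191 + 91
191 = 2*91 + 9
91 = 10*9 + 1
9 = 9*1 + 0
gcd(2183, 3702) = 1.
Working backward:
1 = 91 − 10·9
1 = −10·191 + 21·91
1 = 21·664 − 73·191
1 = −73·1519 + 167·664
1 = 167·2183 − 240·1519
1 = −240·3702 + 407·2183
So 1 = (-240)·3702 + (407)·2183.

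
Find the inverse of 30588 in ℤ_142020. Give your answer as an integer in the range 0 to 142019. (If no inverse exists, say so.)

no inverse exists

Euclidean algorithm on 142020, 30588:
142020 = 4*30588 + 19668
30588 = 1*19668 + 10920
19668 = 1*10920 + 8748
10920 = 1*8748 + 2172
8748 = 4*2172 + 60
2172 = 36*60 + 12
60 = 5*12 + 0
Since gcd = 12 > 1, 30588 is not a unit mod 142020.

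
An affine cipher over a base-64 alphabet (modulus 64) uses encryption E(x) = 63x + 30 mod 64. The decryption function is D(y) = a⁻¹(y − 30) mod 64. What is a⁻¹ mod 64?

63

Extended Euclidean algorithm:
64 = 1×63 + 1
63 = 63×1 + 0
Since gcd(63, 64) = 1, back-substitute to write 1 as a combination:
1 = 64 − 63
Thus 63·(-1) ≡ 1 (mod 64); reducing, -1 mod 64 = 63.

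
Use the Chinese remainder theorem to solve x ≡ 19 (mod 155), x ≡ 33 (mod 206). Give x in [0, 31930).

Write x = 19 + 155·k. Then 155·k ≡ 33 − 19 ≡ 14 (mod 206).
Need 155⁻¹ mod 206. Extended Euclid on (206, 155):
206 = 1*155 + 51
155 = 3*51 + 2
51 = 25*2 + 1
2 = 2*1 + 0
Back-substitute:
1 = 51 − 25·2
1 = −25·155 + 76·51
1 = 76·206 − 101·155
155⁻¹ ≡ 105 (mod 206), so k ≡ 105·14 ≡ 28 (mod 206).
x = 19 + 155·28 = 4359.

4359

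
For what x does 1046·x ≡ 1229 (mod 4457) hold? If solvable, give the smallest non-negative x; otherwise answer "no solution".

2937

First find gcd(1046, 4457):
4457 = 4·1046 + 273
1046 = 3·273 + 227
273 = 1·227 + 46
227 = 4·46 + 43
46 = 1·43 + 3
43 = 14·3 + 1
3 = 3·1 + 0
gcd = 1, so a unique solution mod 4457 exists.
Back-substitute for the Bézout coefficients:
1 = 43 − 14·3
1 = −14·46 + 15·43
1 = 15·227 − 74·46
1 = −74·273 + 89·227
1 = 89·1046 − 341·273
1 = −341·4457 + 1453·1046
So 1046·(1453) ≡ 1 (mod 4457), giving 1046⁻¹ ≡ 1453.
x ≡ 1046⁻¹·1229 ≡ 1453·1229 ≡ 2937 (mod 4457).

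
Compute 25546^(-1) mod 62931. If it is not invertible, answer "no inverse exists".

52858

gcd(62931, 25546) by repeated division:
62931 = 2*25546 + 11839
25546 = 2*11839 + 1868
11839 = 6*1868 + 631
1868 = 2*631 + 606
631 = 1*606 + 25
606 = 24*25 + 6
25 = 4*6 + 1
6 = 6*1 + 0
Since gcd(25546, 62931) = 1, back-substitute to write 1 as a combination:
1 = 25 − 4·6
1 = −4·606 + 97·25
1 = 97·631 − 101·606
1 = −101·1868 + 299·631
1 = 299·11839 − 1895·1868
1 = −1895·25546 + 4089·11839
1 = 4089·62931 − 10073·25546
Hence 25546⁻¹ ≡ -10073 ≡ 52858 (mod 62931).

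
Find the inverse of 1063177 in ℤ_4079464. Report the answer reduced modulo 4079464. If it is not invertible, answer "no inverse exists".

123177

gcd(4079464, 1063177) by repeated division:
4079464 = 3·1063177 + 889933
1063177 = 1·889933 + 173244
889933 = 5·173244 + 23713
173244 = 7·23713 + 7253
23713 = 3·7253 + 1954
7253 = 3·1954 + 1391
1954 = 1·1391 + 563
1391 = 2·563 + 265
563 = 2·265 + 33
265 = 8·33 + 1
33 = 33·1 + 0
Since gcd(1063177, 4079464) = 1, back-substitute to write 1 as a combination:
1 = 265 − 8·33
1 = −8·563 + 17·265
1 = 17·1391 − 42·563
1 = −42·1954 + 59·1391
1 = 59·7253 − 219·1954
1 = −219·23713 + 716·7253
1 = 716·173244 − 5231·23713
1 = −5231·889933 + 26871·173244
1 = 26871·1063177 − 32102·889933
1 = −32102·4079464 + 123177·1063177
So 1063177·123177 ≡ 1 (mod 4079464).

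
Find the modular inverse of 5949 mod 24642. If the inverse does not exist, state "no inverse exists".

Compute gcd(5949, 24642):
24642 = 4×5949 + 846
5949 = 7×846 + 27
846 = 31×27 + 9
27 = 3×9 + 0
Since gcd = 9 > 1, 5949 is not a unit mod 24642.

no inverse exists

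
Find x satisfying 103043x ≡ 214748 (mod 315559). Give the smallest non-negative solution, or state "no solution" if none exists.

174905

First find gcd(103043, 315559):
315559 = 3*103043 + 6430
103043 = 16*6430 + 163
6430 = 39*163 + 73
163 = 2*73 + 17
73 = 4*17 + 5
17 = 3*5 + 2
5 = 2*2 + 1
2 = 2*1 + 0
gcd = 1, so a unique solution mod 315559 exists.
Back-substitute for the Bézout coefficients:
1 = 5 − 2·2
1 = −2·17 + 7·5
1 = 7·73 − 30·17
1 = −30·163 + 67·73
1 = 67·6430 − 2643·163
1 = −2643·103043 + 42355·6430
1 = 42355·315559 − 129708·103043
So 103043·(-129708) ≡ 1 (mod 315559), giving 103043⁻¹ ≡ 185851.
x ≡ 103043⁻¹·214748 ≡ 185851·214748 ≡ 174905 (mod 315559).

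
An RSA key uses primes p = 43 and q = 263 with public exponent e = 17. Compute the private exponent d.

φ(n) = (p−1)(q−1) = 42·262 = 11004.
Need d with 17·d ≡ 1 (mod 11004). Apply the extended Euclidean algorithm:
11004 = 647×17 + 5
17 = 3×5 + 2
5 = 2×2 + 1
2 = 2×1 + 0
Back-substitute:
1 = 5 − 2·2
1 = −2·17 + 7·5
1 = 7·11004 − 4531·17
So 17·(-4531) ≡ 1 (mod 11004), hence d ≡ -4531 ≡ 6473 (mod 11004).

6473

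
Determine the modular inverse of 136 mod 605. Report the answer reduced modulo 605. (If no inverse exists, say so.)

476

Apply the Euclidean algorithm to 605 and 136:
605 = 4×136 + 61
136 = 2×61 + 14
61 = 4×14 + 5
14 = 2×5 + 4
5 = 1×4 + 1
4 = 4×1 + 0
The gcd is 1. Working backward:
1 = 5 − 4
1 = −14 + 3·5
1 = 3·61 − 13·14
1 = −13·136 + 29·61
1 = 29·605 − 129·136
Hence 136⁻¹ ≡ -129 ≡ 476 (mod 605).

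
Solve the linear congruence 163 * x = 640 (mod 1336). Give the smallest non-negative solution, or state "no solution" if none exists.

1176

First find gcd(163, 1336):
1336 = 8×163 + 32
163 = 5×32 + 3
32 = 10×3 + 2
3 = 1×2 + 1
2 = 2×1 + 0
gcd = 1, so a unique solution mod 1336 exists.
Back-substitute for the Bézout coefficients:
1 = 3 − 2
1 = −32 + 11·3
1 = 11·163 − 56·32
1 = −56·1336 + 459·163
So 163·(459) ≡ 1 (mod 1336), giving 163⁻¹ ≡ 459.
x ≡ 163⁻¹·640 ≡ 459·640 ≡ 1176 (mod 1336).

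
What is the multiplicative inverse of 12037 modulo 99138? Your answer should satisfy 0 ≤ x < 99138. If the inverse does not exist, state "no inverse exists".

Apply the Euclidean algorithm to 99138 and 12037:
99138 = 8*12037 + 2842
12037 = 4*2842 + 669
2842 = 4*669 + 166
669 = 4*166 + 5
166 = 33*5 + 1
5 = 5*1 + 0
Since gcd(12037, 99138) = 1, back-substitute to write 1 as a combination:
1 = 166 − 33·5
1 = −33·669 + 133·166
1 = 133·2842 − 565·669
1 = −565·12037 + 2393·2842
1 = 2393·99138 − 19709·12037
So 12037·(-19709) ≡ 1 (mod 99138), and -19709 ≡ 79429 (mod 99138).

79429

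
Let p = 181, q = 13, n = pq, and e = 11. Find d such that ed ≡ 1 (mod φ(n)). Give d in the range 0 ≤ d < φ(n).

φ(n) = (p−1)(q−1) = 180·12 = 2160.
Need d with 11·d ≡ 1 (mod 2160). Apply the extended Euclidean algorithm:
2160 = 196×11 + 4
11 = 2×4 + 3
4 = 1×3 + 1
3 = 3×1 + 0
Back-substitute:
1 = 4 − 3
1 = −11 + 3·4
1 = 3·2160 − 589·11
So 11·(-589) ≡ 1 (mod 2160), hence d ≡ -589 ≡ 1571 (mod 2160).

1571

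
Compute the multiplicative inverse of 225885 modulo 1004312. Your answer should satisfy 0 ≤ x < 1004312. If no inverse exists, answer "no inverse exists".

gcd(1004312, 225885) by repeated division:
1004312 = 4·225885 + 100772
225885 = 2·100772 + 24341
100772 = 4·24341 + 3408
24341 = 7·3408 + 485
3408 = 7·485 + 13
485 = 37·13 + 4
13 = 3·4 + 1
4 = 4·1 + 0
Since gcd(225885, 1004312) = 1, back-substitute to write 1 as a combination:
1 = 13 − 3·4
1 = −3·485 + 112·13
1 = 112·3408 − 787·485
1 = −787·24341 + 5621·3408
1 = 5621·100772 − 23271·24341
1 = −23271·225885 + 52163·100772
1 = 52163·1004312 − 231923·225885
So 225885·(-231923) ≡ 1 (mod 1004312), and -231923 ≡ 772389 (mod 1004312).

772389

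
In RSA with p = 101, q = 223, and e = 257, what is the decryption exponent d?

10193

φ(n) = (p−1)(q−1) = 100·222 = 22200.
Need d with 257·d ≡ 1 (mod 22200). Apply the extended Euclidean algorithm:
22200 = 86·257 + 98
257 = 2·98 + 61
98 = 1·61 + 37
61 = 1·37 + 24
37 = 1·24 + 13
24 = 1·13 + 11
13 = 1·11 + 2
11 = 5·2 + 1
2 = 2·1 + 0
Back-substitute:
1 = 11 − 5·2
1 = −5·13 + 6·11
1 = 6·24 − 11·13
1 = −11·37 + 17·24
1 = 17·61 − 28·37
1 = −28·98 + 45·61
1 = 45·257 − 118·98
1 = −118·22200 + 10193·257
So 257·10193 ≡ 1 (mod 22200), hence d = 10193.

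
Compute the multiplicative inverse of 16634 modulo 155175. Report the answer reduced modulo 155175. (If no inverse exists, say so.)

gcd(155175, 16634) by repeated division:
155175 = 9·16634 + 5469
16634 = 3·5469 + 227
5469 = 24·227 + 21
227 = 10·21 + 17
21 = 1·17 + 4
17 = 4·4 + 1
4 = 4·1 + 0
The gcd is 1. Working backward:
1 = 17 − 4·4
1 = −4·21 + 5·17
1 = 5·227 − 54·21
1 = −54·5469 + 1301·227
1 = 1301·16634 − 3957·5469
1 = −3957·155175 + 36914·16634
So 16634·36914 ≡ 1 (mod 155175).

36914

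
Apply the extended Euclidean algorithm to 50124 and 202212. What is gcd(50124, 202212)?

Repeated division:
202212 = 4×50124 + 1716
50124 = 29×1716 + 360
1716 = 4×360 + 276
360 = 1×276 + 84
276 = 3×84 + 24
84 = 3×24 + 12
24 = 2×12 + 0
gcd(50124, 202212) = 12.
Back-substituting:
12 = 84 − 3·24
12 = −3·276 + 10·84
12 = 10·360 − 13·276
12 = −13·1716 + 62·360
12 = 62·50124 − 1811·1716
12 = −1811·202212 + 7306·50124
So 12 = (-1811)·202212 + (7306)·50124.

12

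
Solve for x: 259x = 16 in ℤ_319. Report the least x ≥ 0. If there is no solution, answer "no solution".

First find gcd(259, 319):
319 = 1·259 + 60
259 = 4·60 + 19
60 = 3·19 + 3
19 = 6·3 + 1
3 = 3·1 + 0
gcd = 1, so a unique solution mod 319 exists.
Back-substitute for the Bézout coefficients:
1 = 19 − 6·3
1 = −6·60 + 19·19
1 = 19·259 − 82·60
1 = −82·319 + 101·259
So 259·(101) ≡ 1 (mod 319), giving 259⁻¹ ≡ 101.
x ≡ 259⁻¹·16 ≡ 101·16 ≡ 21 (mod 319).

21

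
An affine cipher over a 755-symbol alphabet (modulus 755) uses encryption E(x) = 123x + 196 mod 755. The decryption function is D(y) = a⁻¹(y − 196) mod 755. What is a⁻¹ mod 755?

Apply the Euclidean algorithm to 755 and 123:
755 = 6×123 + 17
123 = 7×17 + 4
17 = 4×4 + 1
4 = 4×1 + 0
gcd = 1, so the inverse exists. Back-substitute:
1 = 17 − 4·4
1 = −4·123 + 29·17
1 = 29·755 − 178·123
Hence 123⁻¹ ≡ -178 ≡ 577 (mod 755).

577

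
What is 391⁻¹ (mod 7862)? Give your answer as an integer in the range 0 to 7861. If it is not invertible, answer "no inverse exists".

2433

gcd(7862, 391) by repeated division:
7862 = 20·391 + 42
391 = 9·42 + 13
42 = 3·13 + 3
13 = 4·3 + 1
3 = 3·1 + 0
The gcd is 1. Working backward:
1 = 13 − 4·3
1 = −4·42 + 13·13
1 = 13·391 − 121·42
1 = −121·7862 + 2433·391
So 391·2433 ≡ 1 (mod 7862).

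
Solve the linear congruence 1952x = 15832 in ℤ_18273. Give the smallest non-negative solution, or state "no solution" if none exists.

First find gcd(1952, 18273):
18273 = 9·1952 + 705
1952 = 2·705 + 542
705 = 1·542 + 163
542 = 3·163 + 53
163 = 3·53 + 4
53 = 13·4 + 1
4 = 4·1 + 0
gcd = 1, so a unique solution mod 18273 exists.
Back-substitute for the Bézout coefficients:
1 = 53 − 13·4
1 = −13·163 + 40·53
1 = 40·542 − 133·163
1 = −133·705 + 173·542
1 = 173·1952 − 479·705
1 = −479·18273 + 4484·1952
So 1952·(4484) ≡ 1 (mod 18273), giving 1952⁻¹ ≡ 4484.
x ≡ 1952⁻¹·15832 ≡ 4484·15832 ≡ 83 (mod 18273).

83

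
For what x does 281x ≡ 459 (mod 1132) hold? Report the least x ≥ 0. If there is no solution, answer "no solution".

First find gcd(281, 1132):
1132 = 4·281 + 8
281 = 35·8 + 1
8 = 8·1 + 0
gcd = 1, so a unique solution mod 1132 exists.
Back-substitute for the Bézout coefficients:
1 = 281 − 35·8
1 = −35·1132 + 141·281
So 281·(141) ≡ 1 (mod 1132), giving 281⁻¹ ≡ 141.
x ≡ 281⁻¹·459 ≡ 141·459 ≡ 195 (mod 1132).

195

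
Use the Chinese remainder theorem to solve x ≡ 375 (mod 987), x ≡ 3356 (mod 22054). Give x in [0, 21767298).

Write x = 375 + 987·k. Then 987·k ≡ 3356 − 375 ≡ 2981 (mod 22054).
Need 987⁻¹ mod 22054. Extended Euclid on (22054, 987):
22054 = 22*987 + 340
987 = 2*340 + 307
340 = 1*307 + 33
307 = 9*33 + 10
33 = 3*10 + 3
10 = 3*3 + 1
3 = 3*1 + 0
Back-substitute:
1 = 10 − 3·3
1 = −3·33 + 10·10
1 = 10·307 − 93·33
1 = −93·340 + 103·307
1 = 103·987 − 299·340
1 = −299·22054 + 6681·987
987⁻¹ ≡ 6681 (mod 22054), so k ≡ 6681·2981 ≡ 1299 (mod 22054).
x = 375 + 987·1299 = 1282488.

1282488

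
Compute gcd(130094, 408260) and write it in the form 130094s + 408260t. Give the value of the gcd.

Apply Euclid's algorithm to 408260 and 130094:
408260 = 3·130094 + 17978
130094 = 7·17978 + 4248
17978 = 4·4248 + 986
4248 = 4·986 + 304
986 = 3·304 + 74
304 = 4·74 + 8
74 = 9·8 + 2
8 = 4·2 + 0
gcd(130094, 408260) = 2.
Back-substituting:
2 = 74 − 9·8
2 = −9·304 + 37·74
2 = 37·986 − 120·304
2 = −120·4248 + 517·986
2 = 517·17978 − 2188·4248
2 = −2188·130094 + 15833·17978
2 = 15833·408260 − 49687·130094
So 2 = (15833)·408260 + (-49687)·130094.

2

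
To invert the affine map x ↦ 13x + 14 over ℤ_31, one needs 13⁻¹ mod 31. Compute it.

Run Euclid on (31, 13):
31 = 2*13 + 5
13 = 2*5 + 3
5 = 1*3 + 2
3 = 1*2 + 1
2 = 2*1 + 0
Since gcd(13, 31) = 1, back-substitute to write 1 as a combination:
1 = 3 − 2
1 = −5 + 2·3
1 = 2·13 − 5·5
1 = −5·31 + 12·13
So 13·12 ≡ 1 (mod 31).

12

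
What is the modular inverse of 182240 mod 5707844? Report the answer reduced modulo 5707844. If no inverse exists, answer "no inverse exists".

no inverse exists

Compute gcd(182240, 5707844):
5707844 = 31×182240 + 58404
182240 = 3×58404 + 7028
58404 = 8×7028 + 2180
7028 = 3×2180 + 488
2180 = 4×488 + 228
488 = 2×228 + 32
228 = 7×32 + 4
32 = 8×4 + 0
gcd(182240, 5707844) = 4 ≠ 1, so 182240 has no multiplicative inverse modulo 5707844.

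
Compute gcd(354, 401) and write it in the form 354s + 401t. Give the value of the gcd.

1

Euclidean algorithm:
401 = 1·354 + 47
354 = 7·47 + 25
47 = 1·25 + 22
25 = 1·22 + 3
22 = 7·3 + 1
3 = 3·1 + 0
gcd(354, 401) = 1.
Working backward:
1 = 22 − 7·3
1 = −7·25 + 8·22
1 = 8·47 − 15·25
1 = −15·354 + 113·47
1 = 113·401 − 128·354
So 1 = (113)·401 + (-128)·354.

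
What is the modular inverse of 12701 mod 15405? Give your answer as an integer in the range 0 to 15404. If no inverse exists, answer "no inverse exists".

no inverse exists

Euclidean algorithm on 15405, 12701:
15405 = 1·12701 + 2704
12701 = 4·2704 + 1885
2704 = 1·1885 + 819
1885 = 2·819 + 247
819 = 3·247 + 78
247 = 3·78 + 13
78 = 6·13 + 0
gcd(12701, 15405) = 13 ≠ 1, so 12701 has no multiplicative inverse modulo 15405.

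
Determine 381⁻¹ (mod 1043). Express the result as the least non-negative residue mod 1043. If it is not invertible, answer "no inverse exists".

Extended Euclidean algorithm:
1043 = 2×381 + 281
381 = 1×281 + 100
281 = 2×100 + 81
100 = 1×81 + 19
81 = 4×19 + 5
19 = 3×5 + 4
5 = 1×4 + 1
4 = 4×1 + 0
Since gcd(381, 1043) = 1, back-substitute to write 1 as a combination:
1 = 5 − 4
1 = −19 + 4·5
1 = 4·81 − 17·19
1 = −17·100 + 21·81
1 = 21·281 − 59·100
1 = −59·381 + 80·281
1 = 80·1043 − 219·381
Hence 381⁻¹ ≡ -219 ≡ 824 (mod 1043).

824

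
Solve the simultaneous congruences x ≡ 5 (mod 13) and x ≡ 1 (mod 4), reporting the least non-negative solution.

5

Write x = 5 + 13·k. Then 13·k ≡ 1 − 5 ≡ 0 (mod 4).
Need 13⁻¹ mod 4. Extended Euclid on (4, 1):
4 = 4*1 + 0
13⁻¹ ≡ 1 (mod 4), so k ≡ 1·0 ≡ 0 (mod 4).
x = 5 + 13·0 = 5.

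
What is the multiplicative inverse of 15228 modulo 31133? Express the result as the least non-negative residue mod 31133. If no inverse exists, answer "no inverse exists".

gcd(31133, 15228) by repeated division:
31133 = 2*15228 + 677
15228 = 22*677 + 334
677 = 2*334 + 9
334 = 37*9 + 1
9 = 9*1 + 0
The gcd is 1. Working backward:
1 = 334 − 37·9
1 = −37·677 + 75·334
1 = 75·15228 − 1687·677
1 = −1687·31133 + 3449·15228
So 15228·3449 ≡ 1 (mod 31133).

3449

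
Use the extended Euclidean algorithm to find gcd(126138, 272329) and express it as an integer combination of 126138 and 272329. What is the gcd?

Repeated division:
272329 = 2*126138 + 20053
126138 = 6*20053 + 5820
20053 = 3*5820 + 2593
5820 = 2*2593 + 634
2593 = 4*634 + 57
634 = 11*57 + 7
57 = 8*7 + 1
7 = 7*1 + 0
gcd(126138, 272329) = 1.
Back-substituting:
1 = 57 − 8·7
1 = −8·634 + 89·57
1 = 89·2593 − 364·634
1 = −364·5820 + 817·2593
1 = 817·20053 − 2815·5820
1 = −2815·126138 + 17707·20053
1 = 17707·272329 − 38229·126138
So 1 = (17707)·272329 + (-38229)·126138.

1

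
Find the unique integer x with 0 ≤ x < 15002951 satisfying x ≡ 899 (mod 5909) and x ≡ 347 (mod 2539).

213623

Write x = 899 + 5909·k. Then 5909·k ≡ 347 − 899 ≡ 1987 (mod 2539).
Need 5909⁻¹ mod 2539. Extended Euclid on (2539, 831):
2539 = 3×831 + 46
831 = 18×46 + 3
46 = 15×3 + 1
3 = 3×1 + 0
Back-substitute:
1 = 46 − 15·3
1 = −15·831 + 271·46
1 = 271·2539 − 828·831
5909⁻¹ ≡ 1711 (mod 2539), so k ≡ 1711·1987 ≡ 36 (mod 2539).
x = 899 + 5909·36 = 213623.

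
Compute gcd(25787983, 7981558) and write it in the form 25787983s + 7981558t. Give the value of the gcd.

Apply Euclid's algorithm to 25787983 and 7981558:
25787983 = 3*7981558 + 1843309
7981558 = 4*1843309 + 608322
1843309 = 3*608322 + 18343
608322 = 33*18343 + 3003
18343 = 6*3003 + 325
3003 = 9*325 + 78
325 = 4*78 + 13
78 = 6*13 + 0
gcd(25787983, 7981558) = 13.
Working backward:
13 = 325 − 4·78
13 = −4·3003 + 37·325
13 = 37·18343 − 226·3003
13 = −226·608322 + 7495·18343
13 = 7495·1843309 − 22711·608322
13 = −22711·7981558 + 98339·1843309
13 = 98339·25787983 − 317728·7981558
So 13 = (98339)·25787983 + (-317728)·7981558.

13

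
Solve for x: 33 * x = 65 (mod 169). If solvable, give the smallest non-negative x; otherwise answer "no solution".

First find gcd(33, 169):
169 = 5·33 + 4
33 = 8·4 + 1
4 = 4·1 + 0
gcd = 1, so a unique solution mod 169 exists.
Back-substitute for the Bézout coefficients:
1 = 33 − 8·4
1 = −8·169 + 41·33
So 33·(41) ≡ 1 (mod 169), giving 33⁻¹ ≡ 41.
x ≡ 33⁻¹·65 ≡ 41·65 ≡ 130 (mod 169).

130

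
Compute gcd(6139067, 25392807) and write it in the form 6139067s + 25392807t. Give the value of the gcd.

11

Euclidean algorithm:
25392807 = 4·6139067 + 836539
6139067 = 7·836539 + 283294
836539 = 2·283294 + 269951
283294 = 1·269951 + 13343
269951 = 20·13343 + 3091
13343 = 4·3091 + 979
3091 = 3·979 + 154
979 = 6·154 + 55
154 = 2·55 + 44
55 = 1·44 + 11
44 = 4·11 + 0
gcd(6139067, 25392807) = 11.
Back-substituting:
11 = 55 − 44
11 = −154 + 3·55
11 = 3·979 − 19·154
11 = −19·3091 + 60·979
11 = 60·13343 − 259·3091
11 = −259·269951 + 5240·13343
11 = 5240·283294 − 5499·269951
11 = −5499·836539 + 16238·283294
11 = 16238·6139067 − 119165·836539
11 = −119165·25392807 + 492898·6139067
So 11 = (-119165)·25392807 + (492898)·6139067.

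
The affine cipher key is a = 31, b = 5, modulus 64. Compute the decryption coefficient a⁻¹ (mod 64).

31

gcd(64, 31) by repeated division:
64 = 2·31 + 2
31 = 15·2 + 1
2 = 2·1 + 0
gcd = 1, so the inverse exists. Back-substitute:
1 = 31 − 15·2
1 = −15·64 + 31·31
So 31·31 ≡ 1 (mod 64).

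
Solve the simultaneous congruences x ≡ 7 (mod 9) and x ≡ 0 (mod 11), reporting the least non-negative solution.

Write x = 7 + 9·k. Then 9·k ≡ 0 − 7 ≡ 4 (mod 11).
Need 9⁻¹ mod 11. Extended Euclid on (11, 9):
11 = 1*9 + 2
9 = 4*2 + 1
2 = 2*1 + 0
Back-substitute:
1 = 9 − 4·2
1 = −4·11 + 5·9
9⁻¹ ≡ 5 (mod 11), so k ≡ 5·4 ≡ 9 (mod 11).
x = 7 + 9·9 = 88.

88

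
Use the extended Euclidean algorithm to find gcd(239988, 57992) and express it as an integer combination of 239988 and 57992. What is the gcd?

4

Repeated division:
239988 = 4·57992 + 8020
57992 = 7·8020 + 1852
8020 = 4·1852 + 612
1852 = 3·612 + 16
612 = 38·16 + 4
16 = 4·4 + 0
gcd(239988, 57992) = 4.
Working backward:
4 = 612 − 38·16
4 = −38·1852 + 115·612
4 = 115·8020 − 498·1852
4 = −498·57992 + 3601·8020
4 = 3601·239988 − 14902·57992
So 4 = (3601)·239988 + (-14902)·57992.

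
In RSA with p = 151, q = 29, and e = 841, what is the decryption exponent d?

φ(n) = (p−1)(q−1) = 150·28 = 4200.
Need d with 841·d ≡ 1 (mod 4200). Apply the extended Euclidean algorithm:
4200 = 4×841 + 836
841 = 1×836 + 5
836 = 167×5 + 1
5 = 5×1 + 0
Back-substitute:
1 = 836 − 167·5
1 = −167·841 + 168·836
1 = 168·4200 − 839·841
So 841·(-839) ≡ 1 (mod 4200), hence d ≡ -839 ≡ 3361 (mod 4200).

3361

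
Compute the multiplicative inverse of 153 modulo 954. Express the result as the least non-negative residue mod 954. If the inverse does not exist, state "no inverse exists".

no inverse exists

Compute gcd(153, 954):
954 = 6×153 + 36
153 = 4×36 + 9
36 = 4×9 + 0
gcd(153, 954) = 9 ≠ 1, so 153 has no multiplicative inverse modulo 954.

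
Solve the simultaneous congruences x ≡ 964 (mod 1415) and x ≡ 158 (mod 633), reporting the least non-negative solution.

317924

Write x = 964 + 1415·k. Then 1415·k ≡ 158 − 964 ≡ 460 (mod 633).
Need 1415⁻¹ mod 633. Extended Euclid on (633, 149):
633 = 4×149 + 37
149 = 4×37 + 1
37 = 37×1 + 0
Back-substitute:
1 = 149 − 4·37
1 = −4·633 + 17·149
1415⁻¹ ≡ 17 (mod 633), so k ≡ 17·460 ≡ 224 (mod 633).
x = 964 + 1415·224 = 317924.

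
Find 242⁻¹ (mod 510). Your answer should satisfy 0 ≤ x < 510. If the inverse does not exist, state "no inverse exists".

no inverse exists

Euclidean algorithm on 510, 242:
510 = 2*242 + 26
242 = 9*26 + 8
26 = 3*8 + 2
8 = 4*2 + 0
gcd(242, 510) = 2 ≠ 1, so 242 has no multiplicative inverse modulo 510.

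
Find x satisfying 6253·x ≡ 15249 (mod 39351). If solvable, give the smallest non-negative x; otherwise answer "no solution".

First find gcd(6253, 39351):
39351 = 6·6253 + 1833
6253 = 3·1833 + 754
1833 = 2·754 + 325
754 = 2·325 + 104
325 = 3·104 + 13
104 = 8·13 + 0
gcd = 13 and 13 | 15249, so solutions exist. Divide through by 13: 481x ≡ 1173 (mod 3027).
Now find 481⁻¹ mod 3027:
3027 = 6*481 + 141
481 = 3*141 + 58
141 = 2*58 + 25
58 = 2*25 + 8
25 = 3*8 + 1
8 = 8*1 + 0
Back-substitute:
1 = 25 − 3·8
1 = −3·58 + 7·25
1 = 7·141 − 17·58
1 = −17·481 + 58·141
1 = 58·3027 − 365·481
So 481·(-365) ≡ 1 (mod 3027), i.e. 481⁻¹ ≡ 2662.
Then x ≡ 2662·1173 ≡ 1689 (mod 3027); the smallest non-negative solution is x = 1689.

1689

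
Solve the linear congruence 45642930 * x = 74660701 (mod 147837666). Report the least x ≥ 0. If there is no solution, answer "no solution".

gcd(45642930, 147837666):
147837666 = 3×45642930 + 10908876
45642930 = 4×10908876 + 2007426
10908876 = 5×2007426 + 871746
2007426 = 2×871746 + 263934
871746 = 3×263934 + 79944
263934 = 3×79944 + 24102
79944 = 3×24102 + 7638
24102 = 3×7638 + 1188
7638 = 6×1188 + 510
1188 = 2×510 + 168
510 = 3×168 + 6
168 = 28×6 + 0
gcd = 6, but 6 ∤ 74660701, so the congruence has no solution.

no solution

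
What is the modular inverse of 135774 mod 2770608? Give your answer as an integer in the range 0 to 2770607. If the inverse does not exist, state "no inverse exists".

Euclidean algorithm on 2770608, 135774:
2770608 = 20·135774 + 55128
135774 = 2·55128 + 25518
55128 = 2·25518 + 4092
25518 = 6·4092 + 966
4092 = 4·966 + 228
966 = 4·228 + 54
228 = 4·54 + 12
54 = 4·12 + 6
12 = 2·6 + 0
gcd(135774, 2770608) = 6 ≠ 1, so 135774 has no multiplicative inverse modulo 2770608.

no inverse exists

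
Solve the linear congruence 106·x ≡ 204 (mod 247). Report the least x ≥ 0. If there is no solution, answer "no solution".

193

First find gcd(106, 247):
247 = 2*106 + 35
106 = 3*35 + 1
35 = 35*1 + 0
gcd = 1, so a unique solution mod 247 exists.
Back-substitute for the Bézout coefficients:
1 = 106 − 3·35
1 = −3·247 + 7·106
So 106·(7) ≡ 1 (mod 247), giving 106⁻¹ ≡ 7.
x ≡ 106⁻¹·204 ≡ 7·204 ≡ 193 (mod 247).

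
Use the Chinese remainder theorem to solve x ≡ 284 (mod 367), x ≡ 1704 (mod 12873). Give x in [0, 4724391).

2048511

Write x = 284 + 367·k. Then 367·k ≡ 1704 − 284 ≡ 1420 (mod 12873).
Need 367⁻¹ mod 12873. Extended Euclid on (12873, 367):
12873 = 35·367 + 28
367 = 13·28 + 3
28 = 9·3 + 1
3 = 3·1 + 0
Back-substitute:
1 = 28 − 9·3
1 = −9·367 + 118·28
1 = 118·12873 − 4139·367
367⁻¹ ≡ 8734 (mod 12873), so k ≡ 8734·1420 ≡ 5581 (mod 12873).
x = 284 + 367·5581 = 2048511.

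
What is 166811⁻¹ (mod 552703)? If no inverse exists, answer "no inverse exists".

Apply the Euclidean algorithm to 552703 and 166811:
552703 = 3×166811 + 52270
166811 = 3×52270 + 10001
52270 = 5×10001 + 2265
10001 = 4×2265 + 941
2265 = 2×941 + 383
941 = 2×383 + 175
383 = 2×175 + 33
175 = 5×33 + 10
33 = 3×10 + 3
10 = 3×3 + 1
3 = 3×1 + 0
Since gcd(166811, 552703) = 1, back-substitute to write 1 as a combination:
1 = 10 − 3·3
1 = −3·33 + 10·10
1 = 10·175 − 53·33
1 = −53·383 + 116·175
1 = 116·941 − 285·383
1 = −285·2265 + 686·941
1 = 686·10001 − 3029·2265
1 = −3029·52270 + 15831·10001
1 = 15831·166811 − 50522·52270
1 = −50522·552703 + 167397·166811
So 166811·167397 ≡ 1 (mod 552703).

167397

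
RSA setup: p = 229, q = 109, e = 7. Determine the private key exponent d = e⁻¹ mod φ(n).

φ(n) = (p−1)(q−1) = 228·108 = 24624.
Need d with 7·d ≡ 1 (mod 24624). Apply the extended Euclidean algorithm:
24624 = 3517×7 + 5
7 = 1×5 + 2
5 = 2×2 + 1
2 = 2×1 + 0
Back-substitute:
1 = 5 − 2·2
1 = −2·7 + 3·5
1 = 3·24624 − 10553·7
So 7·(-10553) ≡ 1 (mod 24624), hence d ≡ -10553 ≡ 14071 (mod 24624).

14071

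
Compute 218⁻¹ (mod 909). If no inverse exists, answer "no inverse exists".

Run Euclid on (909, 218):
909 = 4·218 + 37
218 = 5·37 + 33
37 = 1·33 + 4
33 = 8·4 + 1
4 = 4·1 + 0
Since gcd(218, 909) = 1, back-substitute to write 1 as a combination:
1 = 33 − 8·4
1 = −8·37 + 9·33
1 = 9·218 − 53·37
1 = −53·909 + 221·218
So 218·221 ≡ 1 (mod 909).

221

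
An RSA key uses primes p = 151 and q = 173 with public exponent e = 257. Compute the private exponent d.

φ(n) = (p−1)(q−1) = 150·172 = 25800.
Need d with 257·d ≡ 1 (mod 25800). Apply the extended Euclidean algorithm:
25800 = 100*257 + 100
257 = 2*100 + 57
100 = 1*57 + 43
57 = 1*43 + 14
43 = 3*14 + 1
14 = 14*1 + 0
Back-substitute:
1 = 43 − 3·14
1 = −3·57 + 4·43
1 = 4·100 − 7·57
1 = −7·257 + 18·100
1 = 18·25800 − 1807·257
So 257·(-1807) ≡ 1 (mod 25800), hence d ≡ -1807 ≡ 23993 (mod 25800).

23993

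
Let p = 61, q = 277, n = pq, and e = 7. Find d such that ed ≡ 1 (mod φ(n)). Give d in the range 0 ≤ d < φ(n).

9463

φ(n) = (p−1)(q−1) = 60·276 = 16560.
Need d with 7·d ≡ 1 (mod 16560). Apply the extended Euclidean algorithm:
16560 = 2365·7 + 5
7 = 1·5 + 2
5 = 2·2 + 1
2 = 2·1 + 0
Back-substitute:
1 = 5 − 2·2
1 = −2·7 + 3·5
1 = 3·16560 − 7097·7
So 7·(-7097) ≡ 1 (mod 16560), hence d ≡ -7097 ≡ 9463 (mod 16560).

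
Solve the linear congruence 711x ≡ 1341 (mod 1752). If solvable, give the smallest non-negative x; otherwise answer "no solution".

First find gcd(711, 1752):
1752 = 2*711 + 330
711 = 2*330 + 51
330 = 6*51 + 24
51 = 2*24 + 3
24 = 8*3 + 0
gcd = 3 and 3 | 1341, so solutions exist. Divide through by 3: 237x ≡ 447 (mod 584).
Now find 237⁻¹ mod 584:
584 = 2×237 + 110
237 = 2×110 + 17
110 = 6×17 + 8
17 = 2×8 + 1
8 = 8×1 + 0
Back-substitute:
1 = 17 − 2·8
1 = −2·110 + 13·17
1 = 13·237 − 28·110
1 = −28·584 + 69·237
So 237⁻¹ ≡ 69 (mod 584).
Then x ≡ 69·447 ≡ 475 (mod 584); the smallest non-negative solution is x = 475.

475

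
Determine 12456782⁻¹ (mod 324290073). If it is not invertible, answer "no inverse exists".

289431365

gcd(324290073, 12456782) by repeated division:
324290073 = 26×12456782 + 413741
12456782 = 30×413741 + 44552
413741 = 9×44552 + 12773
44552 = 3×12773 + 6233
12773 = 2×6233 + 307
6233 = 20×307 + 93
307 = 3×93 + 28
93 = 3×28 + 9
28 = 3×9 + 1
9 = 9×1 + 0
gcd = 1, so the inverse exists. Back-substitute:
1 = 28 − 3·9
1 = −3·93 + 10·28
1 = 10·307 − 33·93
1 = −33·6233 + 670·307
1 = 670·12773 − 1373·6233
1 = −1373·44552 + 4789·12773
1 = 4789·413741 − 44474·44552
1 = −44474·12456782 + 1339009·413741
1 = 1339009·324290073 − 34858708·12456782
Hence 12456782⁻¹ ≡ -34858708 ≡ 289431365 (mod 324290073).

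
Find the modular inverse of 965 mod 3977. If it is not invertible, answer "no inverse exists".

Apply the Euclidean algorithm to 3977 and 965:
3977 = 4*965 + 117
965 = 8*117 + 29
117 = 4*29 + 1
29 = 29*1 + 0
The gcd is 1. Working backward:
1 = 117 − 4·29
1 = −4·965 + 33·117
1 = 33·3977 − 136·965
Hence 965⁻¹ ≡ -136 ≡ 3841 (mod 3977).

3841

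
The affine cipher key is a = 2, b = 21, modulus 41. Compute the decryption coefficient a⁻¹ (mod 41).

21

Apply the Euclidean algorithm to 41 and 2:
41 = 20·2 + 1
2 = 2·1 + 0
gcd = 1, so the inverse exists. Back-substitute:
1 = 41 − 20·2
Hence 2⁻¹ ≡ -20 ≡ 21 (mod 41).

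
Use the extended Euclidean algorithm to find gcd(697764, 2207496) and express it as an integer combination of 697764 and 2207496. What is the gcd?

Apply Euclid's algorithm to 2207496 and 697764:
2207496 = 3·697764 + 114204
697764 = 6·114204 + 12540
114204 = 9·12540 + 1344
12540 = 9·1344 + 444
1344 = 3·444 + 12
444 = 37·12 + 0
gcd(697764, 2207496) = 12.
Working backward:
12 = 1344 − 3·444
12 = −3·12540 + 28·1344
12 = 28·114204 − 255·12540
12 = −255·697764 + 1558·114204
12 = 1558·2207496 − 4929·697764
So 12 = (1558)·2207496 + (-4929)·697764.

12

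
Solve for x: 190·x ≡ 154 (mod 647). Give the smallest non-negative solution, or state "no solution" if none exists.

641

First find gcd(190, 647):
647 = 3×190 + 77
190 = 2×77 + 36
77 = 2×36 + 5
36 = 7×5 + 1
5 = 5×1 + 0
gcd = 1, so a unique solution mod 647 exists.
Back-substitute for the Bézout coefficients:
1 = 36 − 7·5
1 = −7·77 + 15·36
1 = 15·190 − 37·77
1 = −37·647 + 126·190
So 190·(126) ≡ 1 (mod 647), giving 190⁻¹ ≡ 126.
x ≡ 190⁻¹·154 ≡ 126·154 ≡ 641 (mod 647).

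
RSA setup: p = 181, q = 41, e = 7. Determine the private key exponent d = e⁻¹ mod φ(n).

5143

φ(n) = (p−1)(q−1) = 180·40 = 7200.
Need d with 7·d ≡ 1 (mod 7200). Apply the extended Euclidean algorithm:
7200 = 1028*7 + 4
7 = 1*4 + 3
4 = 1*3 + 1
3 = 3*1 + 0
Back-substitute:
1 = 4 − 3
1 = −7 + 2·4
1 = 2·7200 − 2057·7
So 7·(-2057) ≡ 1 (mod 7200), hence d ≡ -2057 ≡ 5143 (mod 7200).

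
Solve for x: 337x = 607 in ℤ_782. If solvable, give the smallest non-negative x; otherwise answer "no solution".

387

First find gcd(337, 782):
782 = 2·337 + 108
337 = 3·108 + 13
108 = 8·13 + 4
13 = 3·4 + 1
4 = 4·1 + 0
gcd = 1, so a unique solution mod 782 exists.
Back-substitute for the Bézout coefficients:
1 = 13 − 3·4
1 = −3·108 + 25·13
1 = 25·337 − 78·108
1 = −78·782 + 181·337
So 337·(181) ≡ 1 (mod 782), giving 337⁻¹ ≡ 181.
x ≡ 337⁻¹·607 ≡ 181·607 ≡ 387 (mod 782).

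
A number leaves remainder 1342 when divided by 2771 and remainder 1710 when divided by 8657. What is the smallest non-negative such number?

Write x = 1342 + 2771·k. Then 2771·k ≡ 1710 − 1342 ≡ 368 (mod 8657).
Need 2771⁻¹ mod 8657. Extended Euclid on (8657, 2771):
8657 = 3*2771 + 344
2771 = 8*344 + 19
344 = 18*19 + 2
19 = 9*2 + 1
2 = 2*1 + 0
Back-substitute:
1 = 19 − 9·2
1 = −9·344 + 163·19
1 = 163·2771 − 1313·344
1 = −1313·8657 + 4102·2771
2771⁻¹ ≡ 4102 (mod 8657), so k ≡ 4102·368 ≡ 3218 (mod 8657).
x = 1342 + 2771·3218 = 8918420.

8918420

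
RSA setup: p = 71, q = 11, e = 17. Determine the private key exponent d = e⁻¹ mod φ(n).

φ(n) = (p−1)(q−1) = 70·10 = 700.
Need d with 17·d ≡ 1 (mod 700). Apply the extended Euclidean algorithm:
700 = 41×17 + 3
17 = 5×3 + 2
3 = 1×2 + 1
2 = 2×1 + 0
Back-substitute:
1 = 3 − 2
1 = −17 + 6·3
1 = 6·700 − 247·17
So 17·(-247) ≡ 1 (mod 700), hence d ≡ -247 ≡ 453 (mod 700).

453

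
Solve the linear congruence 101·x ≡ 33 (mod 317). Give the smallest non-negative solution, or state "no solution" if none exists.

242

First find gcd(101, 317):
317 = 3×101 + 14
101 = 7×14 + 3
14 = 4×3 + 2
3 = 1×2 + 1
2 = 2×1 + 0
gcd = 1, so a unique solution mod 317 exists.
Back-substitute for the Bézout coefficients:
1 = 3 − 2
1 = −14 + 5·3
1 = 5·101 − 36·14
1 = −36·317 + 113·101
So 101·(113) ≡ 1 (mod 317), giving 101⁻¹ ≡ 113.
x ≡ 101⁻¹·33 ≡ 113·33 ≡ 242 (mod 317).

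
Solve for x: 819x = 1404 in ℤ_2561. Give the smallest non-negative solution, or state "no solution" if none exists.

58

First find gcd(819, 2561):
2561 = 3×819 + 104
819 = 7×104 + 91
104 = 1×91 + 13
91 = 7×13 + 0
gcd = 13 and 13 | 1404, so solutions exist. Divide through by 13: 63x ≡ 108 (mod 197).
Now find 63⁻¹ mod 197:
197 = 3·63 + 8
63 = 7·8 + 7
8 = 1·7 + 1
7 = 7·1 + 0
Back-substitute:
1 = 8 − 7
1 = −63 + 8·8
1 = 8·197 − 25·63
So 63·(-25) ≡ 1 (mod 197), i.e. 63⁻¹ ≡ 172.
Then x ≡ 172·108 ≡ 58 (mod 197); the smallest non-negative solution is x = 58.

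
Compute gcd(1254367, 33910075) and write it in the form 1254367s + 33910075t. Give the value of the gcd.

Euclidean algorithm:
33910075 = 27*1254367 + 42166
1254367 = 29*42166 + 31553
42166 = 1*31553 + 10613
31553 = 2*10613 + 10327
10613 = 1*10327 + 286
10327 = 36*286 + 31
286 = 9*31 + 7
31 = 4*7 + 3
7 = 2*3 + 1
3 = 3*1 + 0
gcd(1254367, 33910075) = 1.
Express as a combination:
1 = 7 − 2·3
1 = −2·31 + 9·7
1 = 9·286 − 83·31
1 = −83·10327 + 2997·286
1 = 2997·10613 − 3080·10327
1 = −3080·31553 + 9157·10613
1 = 9157·42166 − 12237·31553
1 = −12237·1254367 + 364030·42166
1 = 364030·33910075 − 9841047·1254367
So 1 = (364030)·33910075 + (-9841047)·1254367.

1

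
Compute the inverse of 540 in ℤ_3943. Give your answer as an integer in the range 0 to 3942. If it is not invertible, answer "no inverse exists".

387

gcd(3943, 540) by repeated division:
3943 = 7*540 + 163
540 = 3*163 + 51
163 = 3*51 + 10
51 = 5*10 + 1
10 = 10*1 + 0
The gcd is 1. Working backward:
1 = 51 − 5·10
1 = −5·163 + 16·51
1 = 16·540 − 53·163
1 = −53·3943 + 387·540
So 540·387 ≡ 1 (mod 3943).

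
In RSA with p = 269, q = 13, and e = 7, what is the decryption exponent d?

919

φ(n) = (p−1)(q−1) = 268·12 = 3216.
Need d with 7·d ≡ 1 (mod 3216). Apply the extended Euclidean algorithm:
3216 = 459*7 + 3
7 = 2*3 + 1
3 = 3*1 + 0
Back-substitute:
1 = 7 − 2·3
1 = −2·3216 + 919·7
So 7·919 ≡ 1 (mod 3216), hence d = 919.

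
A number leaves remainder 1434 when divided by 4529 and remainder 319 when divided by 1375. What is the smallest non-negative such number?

Write x = 1434 + 4529·k. Then 4529·k ≡ 319 − 1434 ≡ 260 (mod 1375).
Need 4529⁻¹ mod 1375. Extended Euclid on (1375, 404):
1375 = 3·404 + 163
404 = 2·163 + 78
163 = 2·78 + 7
78 = 11·7 + 1
7 = 7·1 + 0
Back-substitute:
1 = 78 − 11·7
1 = −11·163 + 23·78
1 = 23·404 − 57·163
1 = −57·1375 + 194·404
4529⁻¹ ≡ 194 (mod 1375), so k ≡ 194·260 ≡ 940 (mod 1375).
x = 1434 + 4529·940 = 4258694.

4258694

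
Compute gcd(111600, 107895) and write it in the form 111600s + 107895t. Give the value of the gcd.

Repeated division:
111600 = 1·107895 + 3705
107895 = 29·3705 + 450
3705 = 8·450 + 105
450 = 4·105 + 30
105 = 3·30 + 15
30 = 2·15 + 0
gcd(111600, 107895) = 15.
Back-substituting:
15 = 105 − 3·30
15 = −3·450 + 13·105
15 = 13·3705 − 107·450
15 = −107·107895 + 3116·3705
15 = 3116·111600 − 3223·107895
So 15 = (3116)·111600 + (-3223)·107895.

15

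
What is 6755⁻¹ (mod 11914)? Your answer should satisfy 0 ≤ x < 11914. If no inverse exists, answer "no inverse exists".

Euclidean algorithm on 11914, 6755:
11914 = 1×6755 + 5159
6755 = 1×5159 + 1596
5159 = 3×1596 + 371
1596 = 4×371 + 112
371 = 3×112 + 35
112 = 3×35 + 7
35 = 5×7 + 0
gcd(6755, 11914) = 7 ≠ 1, so 6755 has no multiplicative inverse modulo 11914.

no inverse exists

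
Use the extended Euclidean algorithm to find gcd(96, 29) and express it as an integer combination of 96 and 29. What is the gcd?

Repeated division:
96 = 3×29 + 9
29 = 3×9 + 2
9 = 4×2 + 1
2 = 2×1 + 0
gcd(96, 29) = 1.
Back-substituting:
1 = 9 − 4·2
1 = −4·29 + 13·9
1 = 13·96 − 43·29
So 1 = (13)·96 + (-43)·29.

1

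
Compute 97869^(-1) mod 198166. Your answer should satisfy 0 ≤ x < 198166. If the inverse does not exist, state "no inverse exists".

31749

Apply the Euclidean algorithm to 198166 and 97869:
198166 = 2·97869 + 2428
97869 = 40·2428 + 749
2428 = 3·749 + 181
749 = 4·181 + 25
181 = 7·25 + 6
25 = 4·6 + 1
6 = 6·1 + 0
The gcd is 1. Working backward:
1 = 25 − 4·6
1 = −4·181 + 29·25
1 = 29·749 − 120·181
1 = −120·2428 + 389·749
1 = 389·97869 − 15680·2428
1 = −15680·198166 + 31749·97869
So 97869·31749 ≡ 1 (mod 198166).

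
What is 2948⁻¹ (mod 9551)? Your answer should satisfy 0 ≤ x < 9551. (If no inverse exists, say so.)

Apply the Euclidean algorithm to 9551 and 2948:
9551 = 3·2948 + 707
2948 = 4·707 + 120
707 = 5·120 + 107
120 = 1·107 + 13
107 = 8·13 + 3
13 = 4·3 + 1
3 = 3·1 + 0
gcd = 1, so the inverse exists. Back-substitute:
1 = 13 − 4·3
1 = −4·107 + 33·13
1 = 33·120 − 37·107
1 = −37·707 + 218·120
1 = 218·2948 − 909·707
1 = −909·9551 + 2945·2948
So 2948·2945 ≡ 1 (mod 9551).

2945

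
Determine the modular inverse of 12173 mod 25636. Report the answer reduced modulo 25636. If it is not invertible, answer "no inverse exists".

Run Euclid on (25636, 12173):
25636 = 2*12173 + 1290
12173 = 9*1290 + 563
1290 = 2*563 + 164
563 = 3*164 + 71
164 = 2*71 + 22
71 = 3*22 + 5
22 = 4*5 + 2
5 = 2*2 + 1
2 = 2*1 + 0
Since gcd(12173, 25636) = 1, back-substitute to write 1 as a combination:
1 = 5 − 2·2
1 = −2·22 + 9·5
1 = 9·71 − 29·22
1 = −29·164 + 67·71
1 = 67·563 − 230·164
1 = −230·1290 + 527·563
1 = 527·12173 − 4973·1290
1 = −4973·25636 + 10473·12173
So 12173·10473 ≡ 1 (mod 25636).

10473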